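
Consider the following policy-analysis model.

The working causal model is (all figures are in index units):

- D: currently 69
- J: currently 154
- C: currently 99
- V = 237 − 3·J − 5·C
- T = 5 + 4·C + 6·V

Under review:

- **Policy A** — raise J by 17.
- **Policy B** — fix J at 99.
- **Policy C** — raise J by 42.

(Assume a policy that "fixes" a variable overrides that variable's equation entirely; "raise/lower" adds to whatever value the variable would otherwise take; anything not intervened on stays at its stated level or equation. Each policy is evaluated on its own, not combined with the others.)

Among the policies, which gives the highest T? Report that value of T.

-2929

Policy A (J + 17):
  J = 154 + 17 = 171
  C = 99
  V = 237 − 3·171 − 5·99 = -771
  T = 5 + 4·99 + 6·(-771) = -4225
Policy B (J := 99):
  J = 99
  C = 99
  V = 237 − 3·99 − 5·99 = -555
  T = 5 + 4·99 + 6·(-555) = -2929
Policy C (J + 42):
  J = 154 + 42 = 196
  C = 99
  V = 237 − 3·196 − 5·99 = -846
  T = 5 + 4·99 + 6·(-846) = -4675
Comparing — Policy A: T=-4225, Policy B: T=-2929, Policy C: T=-4675. Highest is -2929 (Policy B).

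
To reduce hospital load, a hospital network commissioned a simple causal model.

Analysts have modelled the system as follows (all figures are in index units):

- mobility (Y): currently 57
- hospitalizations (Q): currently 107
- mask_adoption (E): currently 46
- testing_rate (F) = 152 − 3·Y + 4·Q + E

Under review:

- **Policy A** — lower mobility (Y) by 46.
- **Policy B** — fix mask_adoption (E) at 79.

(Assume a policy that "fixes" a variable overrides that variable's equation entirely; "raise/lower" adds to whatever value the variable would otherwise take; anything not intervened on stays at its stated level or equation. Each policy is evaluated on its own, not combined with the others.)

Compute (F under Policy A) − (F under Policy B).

105

Policy A (Y − 46):
  Y = 57 − 46 = 11
  Q = 107
  E = 46
  F = 152 − 3·11 + 4·107 + 46 = 593
Policy B (E := 79):
  Y = 57
  Q = 107
  E = 79
  F = 152 − 3·57 + 4·107 + 79 = 488
F: 593 − 488 = 105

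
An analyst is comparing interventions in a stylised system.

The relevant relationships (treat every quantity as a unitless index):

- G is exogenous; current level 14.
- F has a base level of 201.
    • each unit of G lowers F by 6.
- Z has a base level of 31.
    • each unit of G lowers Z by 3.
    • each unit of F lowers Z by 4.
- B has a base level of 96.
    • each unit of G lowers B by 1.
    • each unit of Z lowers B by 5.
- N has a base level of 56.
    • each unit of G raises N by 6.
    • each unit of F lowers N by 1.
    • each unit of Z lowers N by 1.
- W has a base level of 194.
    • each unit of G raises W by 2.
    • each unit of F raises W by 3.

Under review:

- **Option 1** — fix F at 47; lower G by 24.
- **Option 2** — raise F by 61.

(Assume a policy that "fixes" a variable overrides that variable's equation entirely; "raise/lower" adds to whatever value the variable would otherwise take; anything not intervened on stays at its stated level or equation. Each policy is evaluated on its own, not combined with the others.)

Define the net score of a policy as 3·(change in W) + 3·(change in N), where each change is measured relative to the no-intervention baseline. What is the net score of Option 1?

-2052

Baseline:
  G = 14
  F = 201 − 6·14 = 117
  Z = 31 − 3·14 − 4·117 = -479
  N = 56 + 6·14 − 117 − (-479) = 502
  W = 194 + 2·14 + 3·117 = 573
Option 1 (F := 47, G − 24):
  G = 14 − 24 = -10
  F = 47
  Z = 31 − 3·(-10) − 4·47 = -127
  N = 56 + 6·(-10) − 47 − (-127) = 76
  W = 194 + 2·(-10) + 3·47 = 315
ΔW = 315 − 573 = -258; ΔN = 76 − 502 = -426
Score = 3·(-258) + 3·(-426) = -2052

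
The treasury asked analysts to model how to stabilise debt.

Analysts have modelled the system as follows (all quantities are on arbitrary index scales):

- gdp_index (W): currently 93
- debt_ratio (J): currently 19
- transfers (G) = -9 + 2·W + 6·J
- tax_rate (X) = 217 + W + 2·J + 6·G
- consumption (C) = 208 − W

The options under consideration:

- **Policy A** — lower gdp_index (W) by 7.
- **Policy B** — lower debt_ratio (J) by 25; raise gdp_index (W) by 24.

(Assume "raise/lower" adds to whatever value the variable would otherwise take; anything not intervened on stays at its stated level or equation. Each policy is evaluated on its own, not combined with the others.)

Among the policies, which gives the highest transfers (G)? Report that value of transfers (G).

Policy A (W − 7):
  W = 93 − 7 = 86
  J = 19
  G = -9 + 2·86 + 6·19 = 277
Policy B (J − 25, W + 24):
  W = 93 + 24 = 117
  J = 19 − 25 = -6
  G = -9 + 2·117 + 6·(-6) = 189
Comparing — Policy A: G=277, Policy B: G=189. Highest is 277 (Policy A).

277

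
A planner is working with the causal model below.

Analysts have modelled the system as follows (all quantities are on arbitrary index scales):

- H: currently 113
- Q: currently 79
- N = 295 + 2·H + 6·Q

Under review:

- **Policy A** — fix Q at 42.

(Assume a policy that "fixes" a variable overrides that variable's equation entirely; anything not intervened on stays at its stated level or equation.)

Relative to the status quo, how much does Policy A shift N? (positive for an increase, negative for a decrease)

-222

Baseline:
  H = 113
  Q = 79
  N = 295 + 2·113 + 6·79 = 995
Policy A (Q := 42):
  H = 113
  Q = 42
  N = 295 + 2·113 + 6·42 = 773
Change in N: 773 − 995 = -222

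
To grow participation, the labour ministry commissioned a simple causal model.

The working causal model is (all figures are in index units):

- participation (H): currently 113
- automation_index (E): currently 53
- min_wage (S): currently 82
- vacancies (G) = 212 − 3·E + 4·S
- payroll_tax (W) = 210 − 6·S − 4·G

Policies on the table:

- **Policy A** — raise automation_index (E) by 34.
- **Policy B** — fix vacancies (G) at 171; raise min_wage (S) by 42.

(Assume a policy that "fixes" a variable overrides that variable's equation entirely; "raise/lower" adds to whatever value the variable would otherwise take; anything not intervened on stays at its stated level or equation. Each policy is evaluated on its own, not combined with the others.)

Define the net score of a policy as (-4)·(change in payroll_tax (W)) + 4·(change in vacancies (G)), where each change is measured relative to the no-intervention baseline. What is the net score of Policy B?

-3192

Baseline:
  E = 53
  S = 82
  G = 212 − 3·53 + 4·82 = 381
  W = 210 − 6·82 − 4·381 = -1806
Policy B (G := 171, S + 42):
  E = 53
  S = 82 + 42 = 124
  G = 171
  W = 210 − 6·124 − 4·171 = -1218
ΔW = -1218 − (-1806) = 588; ΔG = 171 − 381 = -210
Score = (-4)·588 + 4·(-210) = -3192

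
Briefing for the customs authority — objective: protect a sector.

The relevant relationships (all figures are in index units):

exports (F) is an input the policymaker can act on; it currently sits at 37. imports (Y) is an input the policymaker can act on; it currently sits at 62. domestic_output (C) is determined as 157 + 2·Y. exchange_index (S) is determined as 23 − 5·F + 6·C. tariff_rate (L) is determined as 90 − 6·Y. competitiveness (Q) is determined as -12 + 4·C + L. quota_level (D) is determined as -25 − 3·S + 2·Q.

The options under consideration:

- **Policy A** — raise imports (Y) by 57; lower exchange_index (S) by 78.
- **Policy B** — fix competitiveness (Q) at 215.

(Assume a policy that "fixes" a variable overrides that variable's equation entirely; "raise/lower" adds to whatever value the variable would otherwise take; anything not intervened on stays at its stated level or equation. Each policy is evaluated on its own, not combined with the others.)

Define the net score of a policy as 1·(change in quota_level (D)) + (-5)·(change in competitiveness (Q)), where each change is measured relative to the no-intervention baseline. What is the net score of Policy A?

Baseline:
  F = 37
  Y = 62
  C = 157 + 2·62 = 281
  S = 23 − 5·37 + 6·281 = 1524
  L = 90 − 6·62 = -282
  Q = -12 + 4·281 + (-282) = 830
  D = -25 − 3·1524 + 2·830 = -2937
Policy A (Y + 57, S − 78):
  F = 37
  Y = 62 + 57 = 119
  C = 157 + 2·119 = 395
  S = 23 − 5·37 + 6·395 (−78 from intervention) = 2130
  L = 90 − 6·119 = -624
  Q = -12 + 4·395 + (-624) = 944
  D = -25 − 3·2130 + 2·944 = -4527
ΔD = -4527 − (-2937) = -1590; ΔQ = 944 − 830 = 114
Score = 1·(-1590) + (-5)·114 = -2160

-2160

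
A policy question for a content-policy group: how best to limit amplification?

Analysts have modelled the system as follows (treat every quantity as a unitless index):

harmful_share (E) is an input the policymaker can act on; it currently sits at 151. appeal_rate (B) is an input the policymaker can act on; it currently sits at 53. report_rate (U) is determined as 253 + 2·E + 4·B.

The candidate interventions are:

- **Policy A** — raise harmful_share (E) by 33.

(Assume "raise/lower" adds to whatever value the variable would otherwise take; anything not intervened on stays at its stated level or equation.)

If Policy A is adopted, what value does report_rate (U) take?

833

Policy A (E + 33):
  E = 151 + 33 = 184
  B = 53
  U = 253 + 2·184 + 4·53 = 833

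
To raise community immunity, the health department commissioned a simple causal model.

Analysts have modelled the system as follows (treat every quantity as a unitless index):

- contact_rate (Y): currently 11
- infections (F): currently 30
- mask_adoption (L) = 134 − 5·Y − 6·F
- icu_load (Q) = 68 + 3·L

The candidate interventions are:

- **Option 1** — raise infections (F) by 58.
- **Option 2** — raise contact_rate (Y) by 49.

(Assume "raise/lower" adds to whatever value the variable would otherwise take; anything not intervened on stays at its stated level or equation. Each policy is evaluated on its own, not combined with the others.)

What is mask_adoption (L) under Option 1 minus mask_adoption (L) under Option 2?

Option 1 (F + 58):
  Y = 11
  F = 30 + 58 = 88
  L = 134 − 5·11 − 6·88 = -449
Option 2 (Y + 49):
  Y = 11 + 49 = 60
  F = 30
  L = 134 − 5·60 − 6·30 = -346
L: -449 − (-346) = -103

-103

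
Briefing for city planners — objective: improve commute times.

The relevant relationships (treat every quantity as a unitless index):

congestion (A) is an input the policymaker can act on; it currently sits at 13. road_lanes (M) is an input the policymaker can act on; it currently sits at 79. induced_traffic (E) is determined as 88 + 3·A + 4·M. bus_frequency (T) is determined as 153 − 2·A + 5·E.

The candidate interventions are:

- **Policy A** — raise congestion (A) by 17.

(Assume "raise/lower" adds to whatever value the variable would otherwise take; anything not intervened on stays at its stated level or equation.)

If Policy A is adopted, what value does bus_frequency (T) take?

Policy A (A + 17):
  A = 13 + 17 = 30
  M = 79
  E = 88 + 3·30 + 4·79 = 494
  T = 153 − 2·30 + 5·494 = 2563

2563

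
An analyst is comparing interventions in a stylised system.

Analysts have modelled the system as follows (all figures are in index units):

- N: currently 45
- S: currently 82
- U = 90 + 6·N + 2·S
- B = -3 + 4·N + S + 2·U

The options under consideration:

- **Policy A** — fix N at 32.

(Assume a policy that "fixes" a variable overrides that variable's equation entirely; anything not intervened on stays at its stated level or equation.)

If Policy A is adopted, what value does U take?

446

Policy A (N := 32):
  N = 32
  S = 82
  U = 90 + 6·32 + 2·82 = 446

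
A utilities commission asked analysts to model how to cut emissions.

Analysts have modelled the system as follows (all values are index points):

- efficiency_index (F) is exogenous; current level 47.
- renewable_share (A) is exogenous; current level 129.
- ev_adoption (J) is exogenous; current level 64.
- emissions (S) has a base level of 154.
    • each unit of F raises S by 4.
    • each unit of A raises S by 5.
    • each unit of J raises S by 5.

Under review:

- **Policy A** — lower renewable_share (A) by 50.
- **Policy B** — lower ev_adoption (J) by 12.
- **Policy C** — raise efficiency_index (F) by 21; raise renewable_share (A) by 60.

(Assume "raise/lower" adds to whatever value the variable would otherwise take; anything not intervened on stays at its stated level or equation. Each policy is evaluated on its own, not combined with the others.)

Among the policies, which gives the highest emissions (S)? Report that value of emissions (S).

1691

Policy A (A − 50):
  F = 47
  A = 129 − 50 = 79
  J = 64
  S = 154 + 4·47 + 5·79 + 5·64 = 1057
Policy B (J − 12):
  F = 47
  A = 129
  J = 64 − 12 = 52
  S = 154 + 4·47 + 5·129 + 5·52 = 1247
Policy C (F + 21, A + 60):
  F = 47 + 21 = 68
  A = 129 + 60 = 189
  J = 64
  S = 154 + 4·68 + 5·189 + 5·64 = 1691
Comparing — Policy A: S=1057, Policy B: S=1247, Policy C: S=1691. Highest is 1691 (Policy C).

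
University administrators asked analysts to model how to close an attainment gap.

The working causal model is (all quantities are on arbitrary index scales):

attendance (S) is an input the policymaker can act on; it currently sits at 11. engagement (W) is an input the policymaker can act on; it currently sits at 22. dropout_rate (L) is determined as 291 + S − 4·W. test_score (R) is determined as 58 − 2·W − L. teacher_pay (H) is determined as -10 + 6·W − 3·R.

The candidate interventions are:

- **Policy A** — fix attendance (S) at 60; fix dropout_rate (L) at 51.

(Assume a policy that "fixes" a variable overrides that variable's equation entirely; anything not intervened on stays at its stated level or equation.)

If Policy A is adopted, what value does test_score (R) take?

Policy A (S := 60, L := 51):
  S = 60
  W = 22
  L = 51
  R = 58 − 2·22 − 51 = -37

-37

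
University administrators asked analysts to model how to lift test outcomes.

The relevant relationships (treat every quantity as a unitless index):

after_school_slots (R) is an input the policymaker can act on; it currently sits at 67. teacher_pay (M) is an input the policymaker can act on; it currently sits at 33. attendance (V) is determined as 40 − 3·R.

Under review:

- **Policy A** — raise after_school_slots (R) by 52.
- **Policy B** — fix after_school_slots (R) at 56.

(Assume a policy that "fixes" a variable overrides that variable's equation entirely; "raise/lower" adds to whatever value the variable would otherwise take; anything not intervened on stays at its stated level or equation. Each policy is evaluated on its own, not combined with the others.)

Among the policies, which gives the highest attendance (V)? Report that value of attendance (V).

-128

Policy A (R + 52):
  R = 67 + 52 = 119
  V = 40 − 3·119 = -317
Policy B (R := 56):
  R = 56
  V = 40 − 3·56 = -128
Comparing — Policy A: V=-317, Policy B: V=-128. Highest is -128 (Policy B).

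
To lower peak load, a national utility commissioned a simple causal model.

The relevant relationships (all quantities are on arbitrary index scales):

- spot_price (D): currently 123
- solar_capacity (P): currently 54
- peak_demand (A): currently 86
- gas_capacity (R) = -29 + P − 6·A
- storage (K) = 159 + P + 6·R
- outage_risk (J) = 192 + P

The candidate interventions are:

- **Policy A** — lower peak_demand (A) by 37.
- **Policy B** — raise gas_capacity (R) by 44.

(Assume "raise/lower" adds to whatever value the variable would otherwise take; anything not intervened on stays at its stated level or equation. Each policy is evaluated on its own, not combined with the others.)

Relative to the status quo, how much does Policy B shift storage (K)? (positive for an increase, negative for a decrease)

264

Baseline:
  P = 54
  A = 86
  R = -29 + 54 − 6·86 = -491
  K = 159 + 54 + 6·(-491) = -2733
Policy B (R + 44):
  P = 54
  A = 86
  R = -29 + 54 − 6·86 (+44 from intervention) = -447
  K = 159 + 54 + 6·(-447) = -2469
Change in K: -2469 − (-2733) = 264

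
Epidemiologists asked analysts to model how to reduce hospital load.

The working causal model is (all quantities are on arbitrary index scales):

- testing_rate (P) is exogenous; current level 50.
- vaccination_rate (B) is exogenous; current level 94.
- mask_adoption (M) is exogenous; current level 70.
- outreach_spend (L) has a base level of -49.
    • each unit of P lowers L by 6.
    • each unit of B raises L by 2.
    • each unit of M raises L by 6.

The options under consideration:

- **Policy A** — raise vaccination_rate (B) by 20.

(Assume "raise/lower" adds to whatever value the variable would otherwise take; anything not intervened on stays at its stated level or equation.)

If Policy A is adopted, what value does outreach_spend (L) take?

Policy A (B + 20):
  P = 50
  B = 94 + 20 = 114
  M = 70
  L = -49 − 6·50 + 2·114 + 6·70 = 299

299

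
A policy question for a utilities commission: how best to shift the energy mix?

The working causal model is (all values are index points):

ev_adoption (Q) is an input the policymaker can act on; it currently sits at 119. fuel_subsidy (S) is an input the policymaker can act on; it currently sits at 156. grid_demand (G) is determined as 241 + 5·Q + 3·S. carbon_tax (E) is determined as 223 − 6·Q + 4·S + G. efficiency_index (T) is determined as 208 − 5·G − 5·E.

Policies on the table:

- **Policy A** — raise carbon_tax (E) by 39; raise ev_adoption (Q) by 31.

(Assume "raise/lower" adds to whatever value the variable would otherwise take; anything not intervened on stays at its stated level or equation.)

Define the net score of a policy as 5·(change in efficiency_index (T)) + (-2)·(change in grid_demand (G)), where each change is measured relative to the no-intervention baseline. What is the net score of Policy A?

-4385

Baseline:
  Q = 119
  S = 156
  G = 241 + 5·119 + 3·156 = 1304
  E = 223 − 6·119 + 4·156 + 1304 = 1437
  T = 208 − 5·1304 − 5·1437 = -13497
Policy A (E + 39, Q + 31):
  Q = 119 + 31 = 150
  S = 156
  G = 241 + 5·150 + 3·156 = 1459
  E = 223 − 6·150 + 4·156 + 1459 (+39 from intervention) = 1445
  T = 208 − 5·1459 − 5·1445 = -14312
ΔT = -14312 − (-13497) = -815; ΔG = 1459 − 1304 = 155
Score = 5·(-815) + (-2)·155 = -4385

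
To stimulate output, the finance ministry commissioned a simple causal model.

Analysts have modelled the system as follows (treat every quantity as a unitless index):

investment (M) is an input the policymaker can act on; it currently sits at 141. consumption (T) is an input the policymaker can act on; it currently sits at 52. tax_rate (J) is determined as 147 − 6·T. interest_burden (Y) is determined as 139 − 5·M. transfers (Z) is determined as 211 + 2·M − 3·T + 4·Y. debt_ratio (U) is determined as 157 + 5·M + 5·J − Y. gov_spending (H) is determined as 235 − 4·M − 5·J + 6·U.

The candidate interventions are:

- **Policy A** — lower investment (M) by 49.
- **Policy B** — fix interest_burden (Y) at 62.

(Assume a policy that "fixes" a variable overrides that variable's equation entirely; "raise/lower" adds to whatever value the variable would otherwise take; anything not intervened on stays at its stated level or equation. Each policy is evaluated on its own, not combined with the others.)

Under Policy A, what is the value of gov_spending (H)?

Policy A (M − 49):
  M = 141 − 49 = 92
  T = 52
  J = 147 − 6·52 = -165
  Y = 139 − 5·92 = -321
  U = 157 + 5·92 + 5·(-165) − (-321) = 113
  H = 235 − 4·92 − 5·(-165) + 6·113 = 1370

1370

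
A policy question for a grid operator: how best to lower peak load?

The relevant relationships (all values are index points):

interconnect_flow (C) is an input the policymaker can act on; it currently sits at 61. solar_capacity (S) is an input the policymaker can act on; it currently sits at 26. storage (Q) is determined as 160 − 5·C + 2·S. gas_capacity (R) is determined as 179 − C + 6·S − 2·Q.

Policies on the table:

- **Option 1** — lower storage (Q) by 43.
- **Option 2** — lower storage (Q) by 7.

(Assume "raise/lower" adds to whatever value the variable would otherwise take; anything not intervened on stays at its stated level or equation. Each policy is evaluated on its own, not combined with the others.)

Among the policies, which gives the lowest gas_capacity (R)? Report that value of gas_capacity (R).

474

Option 1 (Q − 43):
  C = 61
  S = 26
  Q = 160 − 5·61 + 2·26 (−43 from intervention) = -136
  R = 179 − 61 + 6·26 − 2·(-136) = 546
Option 2 (Q − 7):
  C = 61
  S = 26
  Q = 160 − 5·61 + 2·26 (−7 from intervention) = -100
  R = 179 − 61 + 6·26 − 2·(-100) = 474
Comparing — Option 1: R=546, Option 2: R=474. Lowest is 474 (Option 2).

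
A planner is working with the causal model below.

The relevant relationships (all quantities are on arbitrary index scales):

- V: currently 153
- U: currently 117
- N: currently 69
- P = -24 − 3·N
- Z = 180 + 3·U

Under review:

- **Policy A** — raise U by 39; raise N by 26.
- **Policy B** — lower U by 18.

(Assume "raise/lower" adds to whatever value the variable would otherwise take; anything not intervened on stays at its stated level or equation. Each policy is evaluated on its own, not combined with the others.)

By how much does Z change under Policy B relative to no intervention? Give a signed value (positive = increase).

-54

Baseline:
  U = 117
  Z = 180 + 3·117 = 531
Policy B (U − 18):
  U = 117 − 18 = 99
  Z = 180 + 3·99 = 477
Change in Z: 477 − 531 = -54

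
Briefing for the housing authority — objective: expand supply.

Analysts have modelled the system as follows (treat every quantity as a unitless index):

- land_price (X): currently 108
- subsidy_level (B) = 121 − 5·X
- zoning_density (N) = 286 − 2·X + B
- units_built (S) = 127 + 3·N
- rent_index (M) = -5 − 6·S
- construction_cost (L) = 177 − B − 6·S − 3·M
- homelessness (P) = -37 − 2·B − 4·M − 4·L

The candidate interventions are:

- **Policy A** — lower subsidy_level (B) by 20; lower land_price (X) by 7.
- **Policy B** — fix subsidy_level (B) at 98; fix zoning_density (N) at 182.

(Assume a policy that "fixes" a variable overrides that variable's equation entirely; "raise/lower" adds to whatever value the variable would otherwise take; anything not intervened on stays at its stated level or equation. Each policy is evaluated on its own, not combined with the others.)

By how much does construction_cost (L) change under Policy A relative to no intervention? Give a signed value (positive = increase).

Baseline:
  X = 108
  B = 121 − 5·108 = -419
  N = 286 − 2·108 + (-419) = -349
  S = 127 + 3·(-349) = -920
  M = -5 − 6·(-920) = 5515
  L = 177 − (-419) − 6·(-920) − 3·5515 = -10429
Policy A (B − 20, X − 7):
  X = 108 − 7 = 101
  B = 121 − 5·101 (−20 from intervention) = -404
  N = 286 − 2·101 + (-404) = -320
  S = 127 + 3·(-320) = -833
  M = -5 − 6·(-833) = 4993
  L = 177 − (-404) − 6·(-833) − 3·4993 = -9400
Change in L: -9400 − (-10429) = 1029

1029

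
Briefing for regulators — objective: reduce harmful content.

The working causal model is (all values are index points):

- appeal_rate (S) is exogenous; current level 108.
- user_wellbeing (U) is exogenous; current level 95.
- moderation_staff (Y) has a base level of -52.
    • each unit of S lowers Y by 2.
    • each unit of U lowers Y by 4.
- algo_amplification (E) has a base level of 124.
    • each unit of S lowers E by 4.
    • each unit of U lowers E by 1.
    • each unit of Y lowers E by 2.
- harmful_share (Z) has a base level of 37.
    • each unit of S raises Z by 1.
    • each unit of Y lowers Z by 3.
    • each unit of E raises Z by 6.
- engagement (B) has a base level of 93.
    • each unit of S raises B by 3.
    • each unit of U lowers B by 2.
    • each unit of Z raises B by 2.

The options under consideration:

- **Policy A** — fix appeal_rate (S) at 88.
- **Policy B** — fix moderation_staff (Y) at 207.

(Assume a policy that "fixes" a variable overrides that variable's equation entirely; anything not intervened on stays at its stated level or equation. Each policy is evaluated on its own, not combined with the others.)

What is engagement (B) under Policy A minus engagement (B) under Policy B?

25310

Policy A (S := 88):
  S = 88
  U = 95
  Y = -52 − 2·88 − 4·95 = -608
  E = 124 − 4·88 − 95 − 2·(-608) = 893
  Z = 37 + 88 − 3·(-608) + 6·893 = 7307
  B = 93 + 3·88 − 2·95 + 2·7307 = 14781
Policy B (Y := 207):
  S = 108
  U = 95
  Y = 207
  E = 124 − 4·108 − 95 − 2·207 = -817
  Z = 37 + 108 − 3·207 + 6·(-817) = -5378
  B = 93 + 3·108 − 2·95 + 2·(-5378) = -10529
B: 14781 − (-10529) = 25310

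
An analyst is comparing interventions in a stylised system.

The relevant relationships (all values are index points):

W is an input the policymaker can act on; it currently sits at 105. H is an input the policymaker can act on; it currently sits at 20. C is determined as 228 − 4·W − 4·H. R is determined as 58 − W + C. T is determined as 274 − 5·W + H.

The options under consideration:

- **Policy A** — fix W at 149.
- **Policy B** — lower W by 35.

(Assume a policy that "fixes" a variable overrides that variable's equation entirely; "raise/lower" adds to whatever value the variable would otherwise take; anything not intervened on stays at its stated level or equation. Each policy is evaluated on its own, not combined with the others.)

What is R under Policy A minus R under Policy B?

Policy A (W := 149):
  W = 149
  H = 20
  C = 228 − 4·149 − 4·20 = -448
  R = 58 − 149 + (-448) = -539
Policy B (W − 35):
  W = 105 − 35 = 70
  H = 20
  C = 228 − 4·70 − 4·20 = -132
  R = 58 − 70 + (-132) = -144
R: -539 − (-144) = -395

-395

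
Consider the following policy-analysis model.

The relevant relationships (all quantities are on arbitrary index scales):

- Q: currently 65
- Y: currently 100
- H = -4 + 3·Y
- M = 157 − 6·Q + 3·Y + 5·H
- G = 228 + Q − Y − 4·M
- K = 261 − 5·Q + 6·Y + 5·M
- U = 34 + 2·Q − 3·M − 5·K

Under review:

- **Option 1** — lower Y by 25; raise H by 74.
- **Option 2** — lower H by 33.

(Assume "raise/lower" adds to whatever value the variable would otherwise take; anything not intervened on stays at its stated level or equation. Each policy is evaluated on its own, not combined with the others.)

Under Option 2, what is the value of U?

-41212

Option 2 (H − 33):
  Q = 65
  Y = 100
  H = -4 + 3·100 (−33 from intervention) = 263
  M = 157 − 6·65 + 3·100 + 5·263 = 1382
  K = 261 − 5·65 + 6·100 + 5·1382 = 7446
  U = 34 + 2·65 − 3·1382 − 5·7446 = -41212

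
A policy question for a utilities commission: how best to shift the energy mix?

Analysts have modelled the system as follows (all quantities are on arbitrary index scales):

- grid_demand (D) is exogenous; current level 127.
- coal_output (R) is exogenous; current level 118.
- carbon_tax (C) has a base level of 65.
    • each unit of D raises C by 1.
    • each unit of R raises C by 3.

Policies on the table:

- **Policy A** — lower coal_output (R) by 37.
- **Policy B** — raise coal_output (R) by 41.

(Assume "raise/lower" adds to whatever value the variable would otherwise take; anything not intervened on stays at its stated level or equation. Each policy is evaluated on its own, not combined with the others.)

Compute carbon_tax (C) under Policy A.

435

Policy A (R − 37):
  D = 127
  R = 118 − 37 = 81
  C = 65 + 127 + 3·81 = 435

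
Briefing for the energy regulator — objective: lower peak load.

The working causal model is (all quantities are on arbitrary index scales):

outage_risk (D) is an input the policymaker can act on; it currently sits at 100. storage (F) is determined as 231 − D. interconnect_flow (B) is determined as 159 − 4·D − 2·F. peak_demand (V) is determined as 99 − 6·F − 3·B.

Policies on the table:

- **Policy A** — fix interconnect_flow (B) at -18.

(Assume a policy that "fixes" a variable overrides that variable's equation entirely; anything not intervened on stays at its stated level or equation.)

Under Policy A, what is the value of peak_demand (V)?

-633

Policy A (B := -18):
  D = 100
  F = 231 − 100 = 131
  B = -18
  V = 99 − 6·131 − 3·(-18) = -633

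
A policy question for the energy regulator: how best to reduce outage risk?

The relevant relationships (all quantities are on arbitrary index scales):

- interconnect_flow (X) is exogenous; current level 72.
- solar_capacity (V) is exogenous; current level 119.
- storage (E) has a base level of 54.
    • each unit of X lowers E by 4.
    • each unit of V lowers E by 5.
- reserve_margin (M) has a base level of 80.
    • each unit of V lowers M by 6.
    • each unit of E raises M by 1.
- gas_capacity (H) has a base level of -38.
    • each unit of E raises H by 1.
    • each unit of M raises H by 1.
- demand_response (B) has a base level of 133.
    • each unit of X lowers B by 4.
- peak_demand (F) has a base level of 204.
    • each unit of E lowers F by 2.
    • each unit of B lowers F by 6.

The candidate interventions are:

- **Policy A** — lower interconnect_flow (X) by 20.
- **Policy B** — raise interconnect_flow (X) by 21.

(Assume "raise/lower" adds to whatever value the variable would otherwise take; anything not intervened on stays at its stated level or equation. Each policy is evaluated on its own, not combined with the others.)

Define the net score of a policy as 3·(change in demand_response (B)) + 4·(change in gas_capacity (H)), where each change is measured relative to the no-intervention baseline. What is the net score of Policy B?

-924

Baseline:
  X = 72
  V = 119
  E = 54 − 4·72 − 5·119 = -829
  M = 80 − 6·119 + (-829) = -1463
  H = -38 + (-829) + (-1463) = -2330
  B = 133 − 4·72 = -155
Policy B (X + 21):
  X = 72 + 21 = 93
  V = 119
  E = 54 − 4·93 − 5·119 = -913
  M = 80 − 6·119 + (-913) = -1547
  H = -38 + (-913) + (-1547) = -2498
  B = 133 − 4·93 = -239
ΔB = -239 − (-155) = -84; ΔH = -2498 − (-2330) = -168
Score = 3·(-84) + 4·(-168) = -924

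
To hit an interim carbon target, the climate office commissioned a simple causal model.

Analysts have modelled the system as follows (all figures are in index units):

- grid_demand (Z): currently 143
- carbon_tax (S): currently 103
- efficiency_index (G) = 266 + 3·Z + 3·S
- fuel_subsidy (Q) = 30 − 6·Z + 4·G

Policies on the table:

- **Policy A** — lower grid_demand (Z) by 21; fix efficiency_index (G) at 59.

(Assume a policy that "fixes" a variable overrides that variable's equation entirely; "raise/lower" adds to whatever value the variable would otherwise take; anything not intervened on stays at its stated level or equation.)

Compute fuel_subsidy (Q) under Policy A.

-466

Policy A (Z − 21, G := 59):
  Z = 143 − 21 = 122
  S = 103
  G = 59
  Q = 30 − 6·122 + 4·59 = -466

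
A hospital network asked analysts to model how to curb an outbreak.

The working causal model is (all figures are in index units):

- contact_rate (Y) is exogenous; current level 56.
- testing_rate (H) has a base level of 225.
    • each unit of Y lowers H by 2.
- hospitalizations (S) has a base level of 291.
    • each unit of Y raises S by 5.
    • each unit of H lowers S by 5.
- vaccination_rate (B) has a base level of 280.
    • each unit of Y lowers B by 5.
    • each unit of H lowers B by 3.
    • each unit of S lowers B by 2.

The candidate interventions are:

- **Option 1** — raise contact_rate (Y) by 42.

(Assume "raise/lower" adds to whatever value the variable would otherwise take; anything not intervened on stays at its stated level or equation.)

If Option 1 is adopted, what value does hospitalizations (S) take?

Option 1 (Y + 42):
  Y = 56 + 42 = 98
  H = 225 − 2·98 = 29
  S = 291 + 5·98 − 5·29 = 636

636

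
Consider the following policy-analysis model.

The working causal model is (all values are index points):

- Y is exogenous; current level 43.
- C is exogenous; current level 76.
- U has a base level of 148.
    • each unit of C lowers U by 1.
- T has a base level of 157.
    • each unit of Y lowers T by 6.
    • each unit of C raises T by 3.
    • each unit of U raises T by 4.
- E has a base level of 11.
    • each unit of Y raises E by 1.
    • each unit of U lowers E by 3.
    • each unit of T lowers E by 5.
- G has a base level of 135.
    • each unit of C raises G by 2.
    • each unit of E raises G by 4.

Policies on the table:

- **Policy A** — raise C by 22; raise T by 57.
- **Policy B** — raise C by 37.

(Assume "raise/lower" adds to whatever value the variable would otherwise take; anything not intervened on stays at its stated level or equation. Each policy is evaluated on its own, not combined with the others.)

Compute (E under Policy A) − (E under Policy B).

-405

Policy A (C + 22, T + 57):
  Y = 43
  C = 76 + 22 = 98
  U = 148 − 98 = 50
  T = 157 − 6·43 + 3·98 + 4·50 (+57 from intervention) = 450
  E = 11 + 43 − 3·50 − 5·450 = -2346
Policy B (C + 37):
  Y = 43
  C = 76 + 37 = 113
  U = 148 − 113 = 35
  T = 157 − 6·43 + 3·113 + 4·35 = 378
  E = 11 + 43 − 3·35 − 5·378 = -1941
E: -2346 − (-1941) = -405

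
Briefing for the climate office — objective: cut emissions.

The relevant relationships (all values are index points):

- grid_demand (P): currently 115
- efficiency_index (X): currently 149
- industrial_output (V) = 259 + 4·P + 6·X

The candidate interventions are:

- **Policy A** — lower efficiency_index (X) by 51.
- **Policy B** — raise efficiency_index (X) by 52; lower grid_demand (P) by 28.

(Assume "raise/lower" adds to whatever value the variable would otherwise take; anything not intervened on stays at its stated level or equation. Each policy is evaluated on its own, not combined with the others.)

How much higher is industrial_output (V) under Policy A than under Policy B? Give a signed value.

Policy A (X − 51):
  P = 115
  X = 149 − 51 = 98
  V = 259 + 4·115 + 6·98 = 1307
Policy B (X + 52, P − 28):
  P = 115 − 28 = 87
  X = 149 + 52 = 201
  V = 259 + 4·87 + 6·201 = 1813
V: 1307 − 1813 = -506

-506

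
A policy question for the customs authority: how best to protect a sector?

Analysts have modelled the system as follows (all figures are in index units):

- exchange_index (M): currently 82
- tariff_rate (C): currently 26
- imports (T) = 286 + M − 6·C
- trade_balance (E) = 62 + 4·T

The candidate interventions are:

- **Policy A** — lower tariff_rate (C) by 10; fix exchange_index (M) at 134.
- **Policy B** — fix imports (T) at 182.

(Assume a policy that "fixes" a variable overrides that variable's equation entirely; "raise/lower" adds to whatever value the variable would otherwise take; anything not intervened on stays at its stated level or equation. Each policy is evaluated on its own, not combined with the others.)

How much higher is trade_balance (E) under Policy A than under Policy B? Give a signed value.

Policy A (C − 10, M := 134):
  M = 134
  C = 26 − 10 = 16
  T = 286 + 134 − 6·16 = 324
  E = 62 + 4·324 = 1358
Policy B (T := 182):
  M = 82
  C = 26
  T = 182
  E = 62 + 4·182 = 790
E: 1358 − 790 = 568

568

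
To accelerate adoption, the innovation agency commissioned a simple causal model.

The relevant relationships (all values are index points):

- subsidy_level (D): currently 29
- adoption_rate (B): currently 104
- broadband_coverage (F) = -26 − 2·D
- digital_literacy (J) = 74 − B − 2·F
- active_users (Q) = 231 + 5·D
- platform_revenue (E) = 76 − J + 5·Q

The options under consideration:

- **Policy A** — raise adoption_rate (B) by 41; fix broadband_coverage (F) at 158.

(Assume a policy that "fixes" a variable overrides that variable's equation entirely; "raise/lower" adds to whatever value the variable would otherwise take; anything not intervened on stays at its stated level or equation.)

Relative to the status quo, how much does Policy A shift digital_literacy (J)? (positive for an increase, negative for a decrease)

-525

Baseline:
  D = 29
  B = 104
  F = -26 − 2·29 = -84
  J = 74 − 104 − 2·(-84) = 138
Policy A (B + 41, F := 158):
  D = 29
  B = 104 + 41 = 145
  F = 158
  J = 74 − 145 − 2·158 = -387
Change in J: -387 − 138 = -525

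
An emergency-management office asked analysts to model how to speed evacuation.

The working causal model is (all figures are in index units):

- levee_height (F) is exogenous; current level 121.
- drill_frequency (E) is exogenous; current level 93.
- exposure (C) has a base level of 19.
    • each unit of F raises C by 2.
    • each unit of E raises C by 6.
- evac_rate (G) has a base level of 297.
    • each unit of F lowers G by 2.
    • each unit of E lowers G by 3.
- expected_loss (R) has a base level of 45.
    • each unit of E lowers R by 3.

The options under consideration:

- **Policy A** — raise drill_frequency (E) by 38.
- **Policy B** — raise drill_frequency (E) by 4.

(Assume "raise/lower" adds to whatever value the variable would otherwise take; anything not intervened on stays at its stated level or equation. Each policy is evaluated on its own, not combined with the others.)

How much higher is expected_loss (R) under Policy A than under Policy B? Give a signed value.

-102

Policy A (E + 38):
  E = 93 + 38 = 131
  R = 45 − 3·131 = -348
Policy B (E + 4):
  E = 93 + 4 = 97
  R = 45 − 3·97 = -246
R: -348 − (-246) = -102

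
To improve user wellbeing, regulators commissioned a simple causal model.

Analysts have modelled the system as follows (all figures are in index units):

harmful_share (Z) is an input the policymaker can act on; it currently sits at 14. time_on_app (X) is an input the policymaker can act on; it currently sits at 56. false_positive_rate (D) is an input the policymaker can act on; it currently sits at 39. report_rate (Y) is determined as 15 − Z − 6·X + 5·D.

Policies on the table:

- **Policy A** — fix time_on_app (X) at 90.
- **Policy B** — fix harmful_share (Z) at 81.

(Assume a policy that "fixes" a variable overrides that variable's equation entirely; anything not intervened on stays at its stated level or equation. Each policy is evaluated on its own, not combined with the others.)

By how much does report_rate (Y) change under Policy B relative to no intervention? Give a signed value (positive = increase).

Baseline:
  Z = 14
  X = 56
  D = 39
  Y = 15 − 14 − 6·56 + 5·39 = -140
Policy B (Z := 81):
  Z = 81
  X = 56
  D = 39
  Y = 15 − 81 − 6·56 + 5·39 = -207
Change in Y: -207 − (-140) = -67

-67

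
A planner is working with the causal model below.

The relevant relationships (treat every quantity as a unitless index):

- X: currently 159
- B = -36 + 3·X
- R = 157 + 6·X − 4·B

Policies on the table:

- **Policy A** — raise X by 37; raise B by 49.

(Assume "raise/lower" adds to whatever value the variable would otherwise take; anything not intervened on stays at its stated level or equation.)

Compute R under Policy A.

Policy A (X + 37, B + 49):
  X = 159 + 37 = 196
  B = -36 + 3·196 (+49 from intervention) = 601
  R = 157 + 6·196 − 4·601 = -1071

-1071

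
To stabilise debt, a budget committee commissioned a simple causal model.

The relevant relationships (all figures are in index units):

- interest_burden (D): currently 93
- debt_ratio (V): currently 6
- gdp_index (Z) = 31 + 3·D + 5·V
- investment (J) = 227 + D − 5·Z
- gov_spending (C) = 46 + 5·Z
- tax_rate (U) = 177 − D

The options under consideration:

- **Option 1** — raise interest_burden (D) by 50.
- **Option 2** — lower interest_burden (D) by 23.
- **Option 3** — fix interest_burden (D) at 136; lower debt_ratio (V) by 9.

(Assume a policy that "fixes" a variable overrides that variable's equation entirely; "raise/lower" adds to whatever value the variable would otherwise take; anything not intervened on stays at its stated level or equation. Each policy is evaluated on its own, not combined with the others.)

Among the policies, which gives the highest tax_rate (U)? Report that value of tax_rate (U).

107

Option 1 (D + 50):
  D = 93 + 50 = 143
  U = 177 − 143 = 34
Option 2 (D − 23):
  D = 93 − 23 = 70
  U = 177 − 70 = 107
Option 3 (D := 136, V − 9):
  D = 136
  U = 177 − 136 = 41
Comparing — Option 1: U=34, Option 2: U=107, Option 3: U=41. Highest is 107 (Option 2).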